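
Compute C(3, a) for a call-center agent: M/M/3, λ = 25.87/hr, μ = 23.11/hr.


a = λ/μ = 1.1194; ρ = a/3 = 0.3731
P₀ = 0.320620 (from M/M/c formula)
C(c,a) = [a^c/(c!(1−ρ))]·P₀ = [1.40278/(6·0.6269)]·0.320620
= 0.37297·0.320620 = 0.119581

Final: 0.119581


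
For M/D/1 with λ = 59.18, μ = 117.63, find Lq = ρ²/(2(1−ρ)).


ρ = 59.18/117.63 = 0.5031
M/D/1: Lq = ρ²/(2(1−ρ)) = 0.2531/(2·0.4969) = 0.25469

Final: 0.25469


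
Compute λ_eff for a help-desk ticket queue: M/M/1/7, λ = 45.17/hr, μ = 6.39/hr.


ρ = 7.0689; P_K = (1−ρ)ρ^7/(1−ρ^8) = 0.858535
λ_eff = λ(1 − P_K) = 45.17·(1 − 0.858535) = 45.17·0.141465 = 6.3900 /hr

Final: 6.3900 /hr


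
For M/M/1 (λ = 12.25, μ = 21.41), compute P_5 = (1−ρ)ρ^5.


ρ = 12.25/21.41 = 0.5722
P_n = (1−ρ)·ρ^n = (1 − 0.5722)·0.5722^5 = 0.4278·0.061319 = 0.026235

Final: 0.026235


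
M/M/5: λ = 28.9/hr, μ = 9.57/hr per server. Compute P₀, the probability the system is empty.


a = λ/μ = 28.9/9.57 = 3.0199; ρ = a/c = 0.6040
Σ_{k=0}^{4} a^k/k! (terms k=0..4) = 1.00000 + 3.01985 + 4.55976 + 4.58993 + 3.46523 = 16.63478
Tail: a^5/(5!(1−ρ)) = 251.14788/(120·0.3960) = 5.28471
P₀ = 1/(16.63478 + 5.28471) = 1/21.91949 = 0.045622

Final: 0.045622


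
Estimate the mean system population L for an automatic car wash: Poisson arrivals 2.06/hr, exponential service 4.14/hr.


ρ = λ/μ = 2.06/4.14 = 0.4976
L = ρ/(1−ρ) = 0.4976/(1 − 0.4976) = 0.4976/0.5024 = 0.9904

Final: 0.9904


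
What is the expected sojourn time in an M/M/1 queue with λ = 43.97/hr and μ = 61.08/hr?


W = 1/(μ−λ) = 1/(61.08 − 43.97) = 1/17.11 = 0.05845 hr

Final: 0.05845 hr


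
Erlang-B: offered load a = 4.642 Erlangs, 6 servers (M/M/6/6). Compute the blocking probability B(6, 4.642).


B(c,a) = (a^c/c!) / Σ_{k=0}^{c} a^k/k!
a^6/6! = 13.896272
Σ terms (k=0..6): 1.00000 + 4.64200 + 10.77408 + 16.67110 + 19.34681 + 17.96158 + 13.89627 = 84.291834
B = 13.896272/84.291834 = 0.164859

Final: 0.164859


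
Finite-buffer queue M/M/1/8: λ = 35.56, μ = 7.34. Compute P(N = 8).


ρ = λ/μ = 35.56/7.34 = 4.8447
P_K = (1−ρ)ρ^K/(1−ρ^(K+1)) = (-3.8447·303476.830078)/(1 − 1470250.146806)
= -1166773.316729/-1470249.146806 = 0.793589

Final: 0.793589


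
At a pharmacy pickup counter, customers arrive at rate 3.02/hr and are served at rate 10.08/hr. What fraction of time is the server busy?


ρ = λ/μ = 3.02/10.08 = 0.2996

Final: 0.2996


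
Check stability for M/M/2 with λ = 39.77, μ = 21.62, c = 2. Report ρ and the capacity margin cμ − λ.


Total capacity cμ = 2·21.62 = 43.24/hr
ρ = λ/(cμ) = 39.77/43.24 = 0.9198
Stable ⇔ ρ < 1: YES
Spare capacity = cμ − λ = 43.24 − 39.77 = 3.47/hr

Final: ρ = 0.9198; stable; margin = 3.47/hr


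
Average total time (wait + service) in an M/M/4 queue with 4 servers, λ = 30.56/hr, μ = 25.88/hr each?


a = 1.1808; ρ = 0.2952; P₀ = 0.306055
Lq = P₀·a^c·ρ/(c!(1−ρ)²) = 0.01474
Wq = Lq/λ = 0.01474/30.56 = 0.0004822 hr
W = Wq + 1/μ = 0.0004822 + 0.03864 = 0.03912 hr

Final: 0.03912 hr


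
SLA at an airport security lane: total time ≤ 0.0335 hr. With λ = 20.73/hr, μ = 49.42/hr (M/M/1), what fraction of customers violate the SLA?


W ~ Exponential(μ−λ) for M/M/1.
μ − λ = 49.42 − 20.73 = 28.6900
P(W > t) = e^{−(μ−λ)t} = e^{−0.9611} = 0.382466

Final: 0.382466


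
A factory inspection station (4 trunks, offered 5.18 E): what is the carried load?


B(4,5.18) = 0.412298 (Erlang-B)
Carried load = a(1 − B) = 5.18·(1 − 0.412298) = 5.18·0.587702 = 3.0443 E

Final: 3.0443 Erlangs


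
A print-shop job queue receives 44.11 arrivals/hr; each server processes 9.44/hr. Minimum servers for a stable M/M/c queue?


Stability requires cμ > λ ⇔ c > λ/μ.
λ/μ = 44.11/9.44 = 4.6727
Minimum integer c = ⌊4.6727⌋ + 1 = 5
Check: 5·9.44 = 47.20 > 44.11, while 4·9.44 = 37.76 ≤ 44.11

Final: 5 servers


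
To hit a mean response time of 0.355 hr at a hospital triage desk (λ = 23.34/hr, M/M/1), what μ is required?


W = 1/(μ−λ) ⇒ μ − λ = 1/W = 1/0.355 = 2.8169
μ = λ + 1/W = 23.34 + 2.8169 = 26.1569 per hr

Final: 26.1569 /hr


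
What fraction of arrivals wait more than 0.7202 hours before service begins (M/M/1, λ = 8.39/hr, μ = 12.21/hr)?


ρ = 8.39/12.21 = 0.6871
P(Wq > t) = ρ·e^{−(μ−λ)t} = 0.6871·e^{−2.7512}
= 0.6871·0.063853 = 0.043876

Final: 0.043876


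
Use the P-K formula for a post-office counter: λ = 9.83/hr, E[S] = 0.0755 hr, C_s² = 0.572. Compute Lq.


ρ = λ·E[S] = 9.83·0.0755 = 0.7422
Lq = ρ²(1+C_s²)/(2(1−ρ)) = 0.5508·(1+0.572)/(2·0.2578)
= 0.5508·1.5720/0.5157 = 1.67912

Final: 1.67912


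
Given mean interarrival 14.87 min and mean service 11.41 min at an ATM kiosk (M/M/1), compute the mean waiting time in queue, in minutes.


λ = 60/14.87 = 4.0350 /hr
μ = 60/11.41 = 5.2585 /hr
ρ = λ/μ = 4.0350/5.2585 = 0.7673
Wq = ρ/(μ−λ) = 0.7673/(5.2585−4.0350) = 0.62711 hr
In minutes: 0.62711·60 = 37.627 min

Final: 37.627 min


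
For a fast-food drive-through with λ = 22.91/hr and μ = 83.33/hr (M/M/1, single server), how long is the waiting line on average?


ρ = 22.91/83.33 = 0.2749
Lq = ρ²/(1−ρ) = 0.07559/0.7251 = 0.1042

Final: 0.1042


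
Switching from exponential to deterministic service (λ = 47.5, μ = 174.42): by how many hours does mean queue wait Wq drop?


ρ = 47.5/174.42 = 0.2723
Wq(M/M/1) = ρ/(μ−λ) = 0.2723/126.92 = 0.002146 hr
Wq(M/D/1) = ρ/(2(μ−λ)) = 0.001073 hr
Savings = 0.002146 − 0.001073 = 0.001073 hr

Final: 0.001073 hr


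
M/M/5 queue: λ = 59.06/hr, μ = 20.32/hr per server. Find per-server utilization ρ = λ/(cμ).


ρ = λ/(cμ) = 59.06/(5·20.32) = 59.06/101.60 = 0.5813

Final: 0.5813


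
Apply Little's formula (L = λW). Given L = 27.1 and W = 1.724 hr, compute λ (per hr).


λ = L/W = 27.1/1.724 = 15.7193 /hr

Final: 15.7193 /hr


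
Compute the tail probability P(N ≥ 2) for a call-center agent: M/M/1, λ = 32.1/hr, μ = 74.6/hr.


ρ = 32.1/74.6 = 0.4303
P(N ≥ n) = ρ^n = 0.4303^2 = 0.185154

Final: 0.185154


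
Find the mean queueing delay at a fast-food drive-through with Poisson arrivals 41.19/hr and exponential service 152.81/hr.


ρ = 41.19/152.81 = 0.2696
Wq = ρ/(μ−λ) = 0.2696/(152.81 − 41.19) = 0.2696/111.62 = 0.002415 hr

Final: 0.002415 hr


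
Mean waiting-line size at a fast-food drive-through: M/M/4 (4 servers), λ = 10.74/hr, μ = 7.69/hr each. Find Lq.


a = λ/μ = 1.3966; ρ = a/4 = 0.3492
P₀ = 0.245731
Lq = P₀·a^c·ρ / (c!·(1−ρ)²) = 0.245731·3.80462·0.3492/(24·0.42360)
= 0.03211

Final: 0.03211


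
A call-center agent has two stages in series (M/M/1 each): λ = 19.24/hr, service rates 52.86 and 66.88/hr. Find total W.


Each node sees arrival rate λ = 19.24/hr (tandem ⇒ throughput preserved).
W₁ = 1/(μ₁−λ) = 1/(52.86−19.24) = 0.02974 hr
W₂ = 1/(μ₂−λ) = 1/(66.88−19.24) = 0.02099 hr
W_total = W₁ + W₂ = 0.02974 + 0.02099 = 0.05073 hr

Final: 0.05073 hr


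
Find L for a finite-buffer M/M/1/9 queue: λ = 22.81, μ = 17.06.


ρ = 22.81/17.06 = 1.3370
L = ρ[1 − (K+1)ρ^K + Kρ^(K+1)] / [(1−ρ)(1−ρ^(K+1))]
Numerator: 1.3370·(1 − 10·13.655774 + 9·18.258394) = 38.463875
Denominator: (-0.3370)·(-17.258394) = 5.816868
L = 38.463875/5.816868 = 6.6125

Final: 6.6125


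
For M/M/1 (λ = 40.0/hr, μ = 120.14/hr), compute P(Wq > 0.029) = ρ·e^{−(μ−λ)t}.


ρ = 40.0/120.14 = 0.3329
P(Wq > t) = ρ·e^{−(μ−λ)t} = 0.3329·e^{−2.3241}
= 0.3329·0.097875 = 0.032587

Final: 0.032587


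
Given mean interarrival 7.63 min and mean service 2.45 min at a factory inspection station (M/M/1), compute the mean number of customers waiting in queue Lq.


λ = 60/7.63 = 7.8637 /hr
μ = 60/2.45 = 24.4898 /hr
ρ = λ/μ = 7.8637/24.4898 = 0.3211
Lq = ρ²/(1−ρ) = 0.1031/0.6789 = 0.1519

Final: 0.1519


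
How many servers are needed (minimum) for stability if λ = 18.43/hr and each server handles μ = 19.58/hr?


Stability requires cμ > λ ⇔ c > λ/μ.
λ/μ = 18.43/19.58 = 0.9413
Minimum integer c = ⌊0.9413⌋ + 1 = 1
Check: 1·19.58 = 19.58 > 18.43, while 0·19.58 = 0.00 ≤ 18.43

Final: 1 servers


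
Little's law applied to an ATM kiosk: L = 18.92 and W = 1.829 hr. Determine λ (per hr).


λ = L/W = 18.92/1.829 = 10.3445 /hr

Final: 10.3445 /hr


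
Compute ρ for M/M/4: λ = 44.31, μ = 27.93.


ρ = λ/(cμ) = 44.31/(4·27.93) = 44.31/111.72 = 0.3966

Final: 0.3966


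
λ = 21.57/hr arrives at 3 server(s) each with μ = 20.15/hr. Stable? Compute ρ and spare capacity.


Total capacity cμ = 3·20.15 = 60.45/hr
ρ = λ/(cμ) = 21.57/60.45 = 0.3568
Stable ⇔ ρ < 1: YES
Spare capacity = cμ − λ = 60.45 − 21.57 = 38.88/hr

Final: ρ = 0.3568; stable; margin = 38.88/hr


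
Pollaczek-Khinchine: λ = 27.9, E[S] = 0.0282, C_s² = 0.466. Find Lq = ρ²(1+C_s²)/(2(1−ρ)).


ρ = λ·E[S] = 27.9·0.0282 = 0.7868
Lq = ρ²(1+C_s²)/(2(1−ρ)) = 0.6190·(1+0.466)/(2·0.2132)
= 0.6190·1.4660/0.4264 = 2.12805

Final: 2.12805


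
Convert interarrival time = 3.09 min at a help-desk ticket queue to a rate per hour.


λ = 1/(interarrival time) in consistent units.
1 hour = 60 min, so λ = 60/3.09 = 19.4175 per hour

Final: 19.4175 /hr


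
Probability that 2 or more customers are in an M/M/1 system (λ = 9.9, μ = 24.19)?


ρ = 9.9/24.19 = 0.4093
P(N ≥ n) = ρ^n = 0.4093^2 = 0.167494

Final: 0.167494


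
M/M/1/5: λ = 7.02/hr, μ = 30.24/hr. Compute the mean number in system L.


ρ = 7.02/30.24 = 0.2321
L = ρ[1 − (K+1)ρ^K + Kρ^(K+1)] / [(1−ρ)(1−ρ^(K+1))]
Numerator: 0.2321·(1 − 6·0.0006742 + 5·0.0001565) = 0.231385
Denominator: (0.7679)·(0.999843) = 0.767737
L = 0.231385/0.767737 = 0.3014

Final: 0.3014


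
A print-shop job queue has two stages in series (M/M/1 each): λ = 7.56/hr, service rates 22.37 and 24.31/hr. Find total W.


Each node sees arrival rate λ = 7.56/hr (tandem ⇒ throughput preserved).
W₁ = 1/(μ₁−λ) = 1/(22.37−7.56) = 0.06752 hr
W₂ = 1/(μ₂−λ) = 1/(24.31−7.56) = 0.05970 hr
W_total = W₁ + W₂ = 0.06752 + 0.05970 = 0.12722 hr

Final: 0.12722 hr


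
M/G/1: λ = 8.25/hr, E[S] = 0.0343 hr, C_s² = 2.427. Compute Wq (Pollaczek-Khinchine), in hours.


ρ = λ·E[S] = 8.25·0.0343 = 0.2830
E[S²] = E[S]²(1+C_s²) = 0.0343²·(1+2.427) = 0.004032
Wq = λ·E[S²]/(2(1−ρ)) = 8.25·0.004032/(2·0.7170) = 0.02319 hr

Final: 0.02319 hr


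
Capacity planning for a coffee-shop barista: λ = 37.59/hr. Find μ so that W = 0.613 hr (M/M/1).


W = 1/(μ−λ) ⇒ μ − λ = 1/W = 1/0.613 = 1.6313
μ = λ + 1/W = 37.59 + 1.6313 = 39.2213 per hr

Final: 39.2213 /hr


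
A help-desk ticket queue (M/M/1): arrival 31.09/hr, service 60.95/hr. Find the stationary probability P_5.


ρ = 31.09/60.95 = 0.5101
P_n = (1−ρ)·ρ^n = (1 − 0.5101)·0.5101^5 = 0.4899·0.034533 = 0.016918

Final: 0.016918


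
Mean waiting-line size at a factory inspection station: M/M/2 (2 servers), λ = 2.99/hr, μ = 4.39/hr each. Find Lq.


a = λ/μ = 0.6811; ρ = a/2 = 0.3405
P₀ = 0.491929
Lq = P₀·a^c·ρ / (c!·(1−ρ)²) = 0.491929·0.46389·0.3405/(2·0.43488)
= 0.08935

Final: 0.08935


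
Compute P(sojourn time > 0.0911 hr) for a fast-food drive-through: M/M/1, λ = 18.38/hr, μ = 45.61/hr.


W ~ Exponential(μ−λ) for M/M/1.
μ − λ = 45.61 − 18.38 = 27.2300
P(W > t) = e^{−(μ−λ)t} = e^{−2.4807} = 0.083689

Final: 0.083689


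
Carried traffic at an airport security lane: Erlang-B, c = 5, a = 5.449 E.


B(5,5.449) = 0.320191 (Erlang-B)
Carried load = a(1 − B) = 5.449·(1 − 0.320191) = 5.449·0.679809 = 3.7043 E

Final: 3.7043 Erlangs


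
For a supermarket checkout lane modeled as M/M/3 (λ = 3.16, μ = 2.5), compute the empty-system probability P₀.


a = λ/μ = 3.16/2.5 = 1.2640; ρ = a/c = 0.4213
Σ_{k=0}^{2} a^k/k! (terms k=0..2) = 1.00000 + 1.26400 + 0.79885 = 3.06285
Tail: a^3/(3!(1−ρ)) = 2.01949/(6·0.5787) = 0.58165
P₀ = 1/(3.06285 + 0.58165) = 1/3.64450 = 0.274386

Final: 0.274386


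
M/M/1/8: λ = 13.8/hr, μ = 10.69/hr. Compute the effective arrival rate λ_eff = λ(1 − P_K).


ρ = 1.2909; P_K = (1−ρ)ρ^8/(1−ρ^9) = 0.250524
λ_eff = λ(1 − P_K) = 13.8·(1 − 0.250524) = 13.8·0.749476 = 10.3428 /hr

Final: 10.3428 /hr


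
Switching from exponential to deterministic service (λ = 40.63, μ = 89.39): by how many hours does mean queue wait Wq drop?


ρ = 40.63/89.39 = 0.4545
Wq(M/M/1) = ρ/(μ−λ) = 0.4545/48.76 = 0.009322 hr
Wq(M/D/1) = ρ/(2(μ−λ)) = 0.004661 hr
Savings = 0.009322 − 0.004661 = 0.004661 hr

Final: 0.004661 hr


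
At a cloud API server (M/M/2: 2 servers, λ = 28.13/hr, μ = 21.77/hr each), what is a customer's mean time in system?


a = 1.2921; ρ = 0.6461; P₀ = 0.215013
Lq = P₀·a^c·ρ/(c!(1−ρ)²) = 0.92579
Wq = Lq/λ = 0.92579/28.13 = 0.03291 hr
W = Wq + 1/μ = 0.03291 + 0.04593 = 0.07885 hr

Final: 0.07885 hr


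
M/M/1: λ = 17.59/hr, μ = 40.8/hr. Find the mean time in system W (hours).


W = 1/(μ−λ) = 1/(40.8 − 17.59) = 1/23.21 = 0.04308 hr

Final: 0.04308 hr


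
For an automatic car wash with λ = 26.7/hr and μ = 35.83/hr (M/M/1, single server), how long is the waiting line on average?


ρ = 26.7/35.83 = 0.7452
Lq = ρ²/(1−ρ) = 0.5553/0.2548 = 2.1792

Final: 2.1792


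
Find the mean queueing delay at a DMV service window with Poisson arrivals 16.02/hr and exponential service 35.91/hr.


ρ = 16.02/35.91 = 0.4461
Wq = ρ/(μ−λ) = 0.4461/(35.91 − 16.02) = 0.4461/19.89 = 0.02243 hr

Final: 0.02243 hr


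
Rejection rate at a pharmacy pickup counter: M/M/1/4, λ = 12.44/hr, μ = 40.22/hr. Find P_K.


ρ = λ/μ = 12.44/40.22 = 0.3093
P_K = (1−ρ)ρ^K/(1−ρ^(K+1)) = (0.6907·0.009152)/(1 − 0.002831)
= 0.006321/0.997169 = 0.006339

Final: 0.006339


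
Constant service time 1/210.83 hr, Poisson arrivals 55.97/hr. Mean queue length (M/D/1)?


ρ = 55.97/210.83 = 0.2655
M/D/1: Lq = ρ²/(2(1−ρ)) = 0.07048/(2·0.7345) = 0.04797

Final: 0.04797


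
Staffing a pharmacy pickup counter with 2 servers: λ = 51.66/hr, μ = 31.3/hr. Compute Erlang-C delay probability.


a = λ/μ = 1.6505; ρ = a/2 = 0.8252
P₀ = 0.095747 (from M/M/c formula)
C(c,a) = [a^c/(c!(1−ρ))]·P₀ = [2.72408/(2·0.1748)]·0.095747
= 7.79376·0.095747 = 0.746226

Final: 0.746226


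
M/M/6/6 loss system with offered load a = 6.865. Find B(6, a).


B(c,a) = (a^c/c!) / Σ_{k=0}^{c} a^k/k!
a^6/6! = 145.382038
Σ terms (k=0..6): 1.00000 + 6.86500 + 23.56411 + 53.92254 + 92.54457 + 127.06369 + 145.38204 = 450.341951
B = 145.382038/450.341951 = 0.322826

Final: 0.322826


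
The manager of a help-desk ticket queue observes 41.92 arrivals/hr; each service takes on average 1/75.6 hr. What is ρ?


ρ = λ/μ = 41.92/75.6 = 0.5545

Final: 0.5545


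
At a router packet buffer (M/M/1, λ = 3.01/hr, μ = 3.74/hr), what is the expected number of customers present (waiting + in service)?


ρ = λ/μ = 3.01/3.74 = 0.8048
L = ρ/(1−ρ) = 0.8048/(1 − 0.8048) = 0.8048/0.1952 = 4.1233

Final: 4.1233


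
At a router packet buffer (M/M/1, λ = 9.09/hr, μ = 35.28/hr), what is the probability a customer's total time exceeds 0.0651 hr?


W ~ Exponential(μ−λ) for M/M/1.
μ − λ = 35.28 − 9.09 = 26.1900
P(W > t) = e^{−(μ−λ)t} = e^{−1.7050} = 0.181778

Final: 0.181778


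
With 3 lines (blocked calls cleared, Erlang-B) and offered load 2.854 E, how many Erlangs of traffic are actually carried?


B(3,2.854) = 0.328313 (Erlang-B)
Carried load = a(1 − B) = 2.854·(1 − 0.328313) = 2.854·0.671687 = 1.9170 E

Final: 1.9170 Erlangs


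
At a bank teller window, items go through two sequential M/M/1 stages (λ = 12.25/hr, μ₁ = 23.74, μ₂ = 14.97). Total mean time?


Each node sees arrival rate λ = 12.25/hr (tandem ⇒ throughput preserved).
W₁ = 1/(μ₁−λ) = 1/(23.74−12.25) = 0.08703 hr
W₂ = 1/(μ₂−λ) = 1/(14.97−12.25) = 0.36765 hr
W_total = W₁ + W₂ = 0.08703 + 0.36765 = 0.45468 hr

Final: 0.45468 hr


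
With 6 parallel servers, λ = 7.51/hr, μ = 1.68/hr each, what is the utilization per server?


ρ = λ/(cμ) = 7.51/(6·1.68) = 7.51/10.08 = 0.7450

Final: 0.7450


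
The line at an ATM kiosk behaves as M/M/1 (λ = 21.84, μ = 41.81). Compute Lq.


ρ = 21.84/41.81 = 0.5224
Lq = ρ²/(1−ρ) = 0.2729/0.4776 = 0.5713

Final: 0.5713


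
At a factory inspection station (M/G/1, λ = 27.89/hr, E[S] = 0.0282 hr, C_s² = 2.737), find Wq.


ρ = λ·E[S] = 27.89·0.0282 = 0.7865
E[S²] = E[S]²(1+C_s²) = 0.0282²·(1+2.737) = 0.002972
Wq = λ·E[S²]/(2(1−ρ)) = 27.89·0.002972/(2·0.2135) = 0.19411 hr

Final: 0.19411 hr


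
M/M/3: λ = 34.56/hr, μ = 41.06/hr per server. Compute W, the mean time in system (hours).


a = 0.8417; ρ = 0.2806; P₀ = 0.428438
Lq = P₀·a^c·ρ/(c!(1−ρ)²) = 0.02308
Wq = Lq/λ = 0.02308/34.56 = 0.0006678 hr
W = Wq + 1/μ = 0.0006678 + 0.02435 = 0.02502 hr

Final: 0.02502 hr


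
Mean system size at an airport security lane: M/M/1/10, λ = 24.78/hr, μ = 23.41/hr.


ρ = 24.78/23.41 = 1.0585
L = ρ[1 − (K+1)ρ^K + Kρ^(K+1)] / [(1−ρ)(1−ρ^(K+1))]
Numerator: 1.0585·(1 − 11·1.766033 + 10·1.869385) = 0.283138
Denominator: (-0.05852)·(-0.869385) = 0.050878
L = 0.283138/0.050878 = 5.5650

Final: 5.5650


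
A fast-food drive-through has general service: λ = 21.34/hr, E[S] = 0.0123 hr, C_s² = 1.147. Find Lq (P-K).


ρ = λ·E[S] = 21.34·0.0123 = 0.2625
Lq = ρ²(1+C_s²)/(2(1−ρ)) = 0.06890·(1+1.147)/(2·0.7375)
= 0.06890·2.1470/1.4750 = 0.10028

Final: 0.10028


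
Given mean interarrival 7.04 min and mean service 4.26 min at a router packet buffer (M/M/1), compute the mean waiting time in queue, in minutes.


λ = 60/7.04 = 8.5227 /hr
μ = 60/4.26 = 14.0845 /hr
ρ = λ/μ = 8.5227/14.0845 = 0.6051
Wq = ρ/(μ−λ) = 0.6051/(14.0845−8.5227) = 0.10880 hr
In minutes: 0.10880·60 = 6.528 min

Final: 6.528 min


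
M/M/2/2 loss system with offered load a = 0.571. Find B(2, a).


B(c,a) = (a^c/c!) / Σ_{k=0}^{c} a^k/k!
a^2/2! = 0.163020
Σ terms (k=0..2): 1.00000 + 0.57100 + 0.16302 = 1.734020
B = 0.163020/1.734020 = 0.094013

Final: 0.094013


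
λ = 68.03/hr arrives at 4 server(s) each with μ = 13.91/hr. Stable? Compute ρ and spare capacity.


Total capacity cμ = 4·13.91 = 55.64/hr
ρ = λ/(cμ) = 68.03/55.64 = 1.2227
Stable ⇔ ρ < 1: NO
Spare capacity = cμ − λ = 55.64 − 68.03 = -12.39/hr

Final: ρ = 1.2227; unstable; margin = -12.39/hr


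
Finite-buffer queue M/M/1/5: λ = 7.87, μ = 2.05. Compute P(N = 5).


ρ = λ/μ = 7.87/2.05 = 3.8390
P_K = (1−ρ)ρ^K/(1−ρ^(K+1)) = (-2.8390·833.881534)/(1 − 3201.291547)
= -2367.410013/-3200.291547 = 0.739748

Final: 0.739748


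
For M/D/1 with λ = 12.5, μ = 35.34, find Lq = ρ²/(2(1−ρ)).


ρ = 12.5/35.34 = 0.3537
M/D/1: Lq = ρ²/(2(1−ρ)) = 0.1251/(2·0.6463) = 0.09679

Final: 0.09679


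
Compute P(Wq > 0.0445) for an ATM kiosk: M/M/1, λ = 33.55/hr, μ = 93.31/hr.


ρ = 33.55/93.31 = 0.3596
P(Wq > t) = ρ·e^{−(μ−λ)t} = 0.3596·e^{−2.6593}
= 0.3596·0.069996 = 0.025167

Final: 0.025167


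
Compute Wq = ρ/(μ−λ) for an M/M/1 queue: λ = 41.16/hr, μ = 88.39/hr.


ρ = 41.16/88.39 = 0.4657
Wq = ρ/(μ−λ) = 0.4657/(88.39 − 41.16) = 0.4657/47.23 = 0.009859 hr

Final: 0.009859 hr


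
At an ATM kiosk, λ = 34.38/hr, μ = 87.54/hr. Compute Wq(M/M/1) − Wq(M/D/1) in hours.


ρ = 34.38/87.54 = 0.3927
Wq(M/M/1) = ρ/(μ−λ) = 0.3927/53.16 = 0.007388 hr
Wq(M/D/1) = ρ/(2(μ−λ)) = 0.003694 hr
Savings = 0.007388 − 0.003694 = 0.003694 hr

Final: 0.003694 hr


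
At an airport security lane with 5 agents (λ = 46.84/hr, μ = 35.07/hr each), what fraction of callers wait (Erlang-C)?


a = λ/μ = 1.3356; ρ = a/5 = 0.2671
P₀ = 0.262774 (from M/M/c formula)
C(c,a) = [a^c/(c!(1−ρ))]·P₀ = [4.25016/(120·0.7329)]·0.262774
= 0.04833·0.262774 = 0.012699

Final: 0.012699


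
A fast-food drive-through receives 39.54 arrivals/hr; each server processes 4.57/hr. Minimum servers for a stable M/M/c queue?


Stability requires cμ > λ ⇔ c > λ/μ.
λ/μ = 39.54/4.57 = 8.6521
Minimum integer c = ⌊8.6521⌋ + 1 = 9
Check: 9·4.57 = 41.13 > 39.54, while 8·4.57 = 36.56 ≤ 39.54

Final: 9 servers


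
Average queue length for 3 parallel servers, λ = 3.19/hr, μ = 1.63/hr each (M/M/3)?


a = λ/μ = 1.9571; ρ = a/3 = 0.6524
P₀ = 0.118125
Lq = P₀·a^c·ρ / (c!·(1−ρ)²) = 0.118125·7.49565·0.6524/(6·0.12086)
= 0.79653

Final: 0.79653


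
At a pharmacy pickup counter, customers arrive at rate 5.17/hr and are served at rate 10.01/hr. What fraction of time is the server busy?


ρ = λ/μ = 5.17/10.01 = 0.5165

Final: 0.5165


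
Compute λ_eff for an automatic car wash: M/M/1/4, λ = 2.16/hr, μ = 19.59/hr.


ρ = 0.1103; P_K = (1−ρ)ρ^4/(1−ρ^5) = 0.0001315
λ_eff = λ(1 − P_K) = 2.16·(1 − 0.0001315) = 2.16·0.999868 = 2.1597 /hr

Final: 2.1597 /hr


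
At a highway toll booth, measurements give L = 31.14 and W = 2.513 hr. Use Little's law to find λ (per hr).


λ = L/W = 31.14/2.513 = 12.3916 /hr

Final: 12.3916 /hr


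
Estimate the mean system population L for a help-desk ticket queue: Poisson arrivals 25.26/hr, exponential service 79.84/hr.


ρ = λ/μ = 25.26/79.84 = 0.3164
L = ρ/(1−ρ) = 0.3164/(1 − 0.3164) = 0.3164/0.6836 = 0.4628

Final: 0.4628


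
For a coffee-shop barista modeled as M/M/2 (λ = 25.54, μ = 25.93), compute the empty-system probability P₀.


a = λ/μ = 25.54/25.93 = 0.9850; ρ = a/c = 0.4925
Σ_{k=0}^{1} a^k/k! (terms k=0..1) = 1.00000 + 0.98496 = 1.98496
Tail: a^2/(2!(1−ρ)) = 0.97015/(2·0.5075) = 0.95577
P₀ = 1/(1.98496 + 0.95577) = 1/2.94073 = 0.340052

Final: 0.340052


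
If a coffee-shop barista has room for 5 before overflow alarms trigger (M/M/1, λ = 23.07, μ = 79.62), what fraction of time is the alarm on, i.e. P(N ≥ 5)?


ρ = 23.07/79.62 = 0.2898
P(N ≥ n) = ρ^n = 0.2898^5 = 0.002042

Final: 0.002042


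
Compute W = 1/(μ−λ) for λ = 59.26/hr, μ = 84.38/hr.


W = 1/(μ−λ) = 1/(84.38 − 59.26) = 1/25.12 = 0.03981 hr

Final: 0.03981 hr


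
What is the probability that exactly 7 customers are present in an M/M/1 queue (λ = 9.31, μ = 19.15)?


ρ = 9.31/19.15 = 0.4862
P_n = (1−ρ)·ρ^n = (1 − 0.4862)·0.4862^7 = 0.5138·0.006419 = 0.003298

Final: 0.003298


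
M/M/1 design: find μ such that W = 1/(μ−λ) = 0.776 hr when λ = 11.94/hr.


W = 1/(μ−λ) ⇒ μ − λ = 1/W = 1/0.776 = 1.2887
μ = λ + 1/W = 11.94 + 1.2887 = 13.2287 per hr

Final: 13.2287 /hr


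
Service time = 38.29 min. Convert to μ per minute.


μ = 1/(service time) in consistent units.
1 minute = 1 min, so μ = 1/38.29 = 0.02612 per minute

Final: 0.02612 /min


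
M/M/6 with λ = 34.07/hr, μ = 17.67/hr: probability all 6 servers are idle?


a = λ/μ = 34.07/17.67 = 1.9281; ρ = a/c = 0.3214
Σ_{k=0}^{5} a^k/k! (terms k=0..5) = 1.00000 + 1.92813 + 1.85884 + 1.19469 + 0.57588 + 0.22207 = 6.77961
Tail: a^6/(6!(1−ρ)) = 51.38230/(720·0.6786) = 0.10516
P₀ = 1/(6.77961 + 0.10516) = 1/6.88476 = 0.145248

Final: 0.145248


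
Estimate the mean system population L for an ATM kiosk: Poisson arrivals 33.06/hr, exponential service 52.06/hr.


ρ = λ/μ = 33.06/52.06 = 0.6350
L = ρ/(1−ρ) = 0.6350/(1 − 0.6350) = 0.6350/0.3650 = 1.7400

Final: 1.7400


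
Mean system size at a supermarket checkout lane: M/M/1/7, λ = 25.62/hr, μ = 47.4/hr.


ρ = 25.62/47.4 = 0.5405
L = ρ[1 − (K+1)ρ^K + Kρ^(K+1)] / [(1−ρ)(1−ρ^(K+1))]
Numerator: 0.5405·(1 − 8·0.013477 + 7·0.007285) = 0.509791
Denominator: (0.4595)·(0.992715) = 0.456146
L = 0.509791/0.456146 = 1.1176

Final: 1.1176


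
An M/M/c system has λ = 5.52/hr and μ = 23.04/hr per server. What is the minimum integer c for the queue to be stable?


Stability requires cμ > λ ⇔ c > λ/μ.
λ/μ = 5.52/23.04 = 0.2396
Minimum integer c = ⌊0.2396⌋ + 1 = 1
Check: 1·23.04 = 23.04 > 5.52, while 0·23.04 = 0.00 ≤ 5.52

Final: 1 servers


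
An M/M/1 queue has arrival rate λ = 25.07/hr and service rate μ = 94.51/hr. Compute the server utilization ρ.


ρ = λ/μ = 25.07/94.51 = 0.2653

Final: 0.2653


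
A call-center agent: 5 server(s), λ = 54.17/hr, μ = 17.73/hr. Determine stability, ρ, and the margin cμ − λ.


Total capacity cμ = 5·17.73 = 88.65/hr
ρ = λ/(cμ) = 54.17/88.65 = 0.6111
Stable ⇔ ρ < 1: YES
Spare capacity = cμ − λ = 88.65 − 54.17 = 34.48/hr

Final: ρ = 0.6111; stable; margin = 34.48/hr


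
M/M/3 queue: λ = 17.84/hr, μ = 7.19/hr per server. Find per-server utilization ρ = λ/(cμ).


ρ = λ/(cμ) = 17.84/(3·7.19) = 17.84/21.57 = 0.8271

Final: 0.8271


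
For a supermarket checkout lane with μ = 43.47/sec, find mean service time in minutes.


Mean service time = 1/μ = 1/43.47 second = 0.02300 second
In minutes: 0.02300 × 0.0166667 = 0.0003834 min

Final: 0.0003834 min


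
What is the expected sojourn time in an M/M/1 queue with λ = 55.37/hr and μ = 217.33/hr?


W = 1/(μ−λ) = 1/(217.33 − 55.37) = 1/161.96 = 0.006174 hr

Final: 0.006174 hr


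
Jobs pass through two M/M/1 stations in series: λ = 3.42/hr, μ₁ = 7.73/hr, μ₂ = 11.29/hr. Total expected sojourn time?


Each node sees arrival rate λ = 3.42/hr (tandem ⇒ throughput preserved).
W₁ = 1/(μ₁−λ) = 1/(7.73−3.42) = 0.23202 hr
W₂ = 1/(μ₂−λ) = 1/(11.29−3.42) = 0.12706 hr
W_total = W₁ + W₂ = 0.23202 + 0.12706 = 0.35908 hr

Final: 0.35908 hr


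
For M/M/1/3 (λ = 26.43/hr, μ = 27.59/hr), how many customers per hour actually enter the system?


ρ = 0.9580; P_K = (1−ρ)ρ^3/(1−ρ^4) = 0.234130
λ_eff = λ(1 − P_K) = 26.43·(1 − 0.234130) = 26.43·0.765870 = 20.2419 /hr

Final: 20.2419 /hr


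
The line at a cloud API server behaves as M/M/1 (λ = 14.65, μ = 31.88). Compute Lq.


ρ = 14.65/31.88 = 0.4595
Lq = ρ²/(1−ρ) = 0.2112/0.5405 = 0.3907

Final: 0.3907


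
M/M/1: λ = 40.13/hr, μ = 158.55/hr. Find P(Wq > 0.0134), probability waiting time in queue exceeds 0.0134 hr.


ρ = 40.13/158.55 = 0.2531
P(Wq > t) = ρ·e^{−(μ−λ)t} = 0.2531·e^{−1.5868}
= 0.2531·0.204573 = 0.051779

Final: 0.051779


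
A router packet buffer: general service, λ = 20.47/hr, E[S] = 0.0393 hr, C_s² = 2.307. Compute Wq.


ρ = λ·E[S] = 20.47·0.0393 = 0.8045
E[S²] = E[S]²(1+C_s²) = 0.0393²·(1+2.307) = 0.005108
Wq = λ·E[S²]/(2(1−ρ)) = 20.47·0.005108/(2·0.1955) = 0.26736 hr

Final: 0.26736 hr


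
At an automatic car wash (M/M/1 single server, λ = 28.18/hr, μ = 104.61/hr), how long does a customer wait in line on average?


ρ = 28.18/104.61 = 0.2694
Wq = ρ/(μ−λ) = 0.2694/(104.61 − 28.18) = 0.2694/76.43 = 0.003525 hr

Final: 0.003525 hr


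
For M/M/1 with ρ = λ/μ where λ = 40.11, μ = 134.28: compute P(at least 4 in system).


ρ = 40.11/134.28 = 0.2987
P(N ≥ n) = ρ^n = 0.2987^4 = 0.007961

Final: 0.007961


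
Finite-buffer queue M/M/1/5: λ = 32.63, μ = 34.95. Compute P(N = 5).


ρ = λ/μ = 32.63/34.95 = 0.9336
P_K = (1−ρ)ρ^K/(1−ρ^(K+1)) = (0.06638·0.709332)/(1 − 0.662246)
= 0.047086/0.337754 = 0.139409

Final: 0.139409


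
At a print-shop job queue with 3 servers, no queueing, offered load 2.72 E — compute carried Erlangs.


B(3,2.72) = 0.311324 (Erlang-B)
Carried load = a(1 − B) = 2.72·(1 − 0.311324) = 2.72·0.688676 = 1.8732 E

Final: 1.8732 Erlangs


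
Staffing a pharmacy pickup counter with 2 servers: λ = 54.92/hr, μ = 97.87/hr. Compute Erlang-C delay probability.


a = λ/μ = 0.5612; ρ = a/2 = 0.2806
P₀ = 0.561797 (from M/M/c formula)
C(c,a) = [a^c/(c!(1−ρ))]·P₀ = [0.31489/(2·0.7194)]·0.561797
= 0.21885·0.561797 = 0.122949

Final: 0.122949


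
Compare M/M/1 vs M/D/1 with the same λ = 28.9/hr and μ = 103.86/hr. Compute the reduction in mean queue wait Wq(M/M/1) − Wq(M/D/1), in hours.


ρ = 28.9/103.86 = 0.2783
Wq(M/M/1) = ρ/(μ−λ) = 0.2783/74.96 = 0.003712 hr
Wq(M/D/1) = ρ/(2(μ−λ)) = 0.001856 hr
Savings = 0.003712 − 0.001856 = 0.001856 hr

Final: 0.001856 hr


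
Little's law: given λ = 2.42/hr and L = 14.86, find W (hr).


W = L/λ = 14.86/2.42 = 6.1405 hr

Final: 6.1405 hr


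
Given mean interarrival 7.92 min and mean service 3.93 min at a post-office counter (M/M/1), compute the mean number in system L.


λ = 60/7.92 = 7.5758 /hr
μ = 60/3.93 = 15.2672 /hr
ρ = λ/μ = 7.5758/15.2672 = 0.4962
L = ρ/(1−ρ) = 0.4962/0.5038 = 0.9850

Final: 0.9850


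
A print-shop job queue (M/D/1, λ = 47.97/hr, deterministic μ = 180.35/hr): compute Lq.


ρ = 47.97/180.35 = 0.2660
M/D/1: Lq = ρ²/(2(1−ρ)) = 0.07075/(2·0.7340) = 0.04819

Final: 0.04819


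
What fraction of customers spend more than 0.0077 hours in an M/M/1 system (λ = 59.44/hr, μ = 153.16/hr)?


W ~ Exponential(μ−λ) for M/M/1.
μ − λ = 153.16 − 59.44 = 93.7200
P(W > t) = e^{−(μ−λ)t} = e^{−0.7216} = 0.485953

Final: 0.485953


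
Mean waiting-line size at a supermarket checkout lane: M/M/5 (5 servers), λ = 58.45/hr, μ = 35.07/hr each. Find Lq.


a = λ/μ = 1.6667; ρ = a/5 = 0.3333
P₀ = 0.188345
Lq = P₀·a^c·ρ / (c!·(1−ρ)²) = 0.188345·12.86008·0.3333/(120·0.44444)
= 0.01514

Final: 0.01514


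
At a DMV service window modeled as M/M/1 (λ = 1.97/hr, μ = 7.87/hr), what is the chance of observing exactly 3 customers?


ρ = 1.97/7.87 = 0.2503
P_n = (1−ρ)·ρ^n = (1 − 0.2503)·0.2503^3 = 0.7497·0.015685 = 0.011758

Final: 0.011758


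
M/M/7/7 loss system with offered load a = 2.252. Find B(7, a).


B(c,a) = (a^c/c!) / Σ_{k=0}^{c} a^k/k!
a^7/7! = 0.058284
Σ terms (k=0..7): 1.00000 + 2.25200 + 2.53575 + 1.90350 + 1.07167 + 0.48268 + 0.18117 + 0.05828 = 9.485061
B = 0.058284/9.485061 = 0.006145

Final: 0.006145


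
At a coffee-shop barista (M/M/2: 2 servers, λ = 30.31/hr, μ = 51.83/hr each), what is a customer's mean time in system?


a = 0.5848; ρ = 0.2924; P₀ = 0.547511
Lq = P₀·a^c·ρ/(c!(1−ρ)²) = 0.05467
Wq = Lq/λ = 0.05467/30.31 = 0.001804 hr
W = Wq + 1/μ = 0.001804 + 0.01929 = 0.02110 hr

Final: 0.02110 hr


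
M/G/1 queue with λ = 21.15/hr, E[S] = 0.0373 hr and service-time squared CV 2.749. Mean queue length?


ρ = λ·E[S] = 21.15·0.0373 = 0.7889
Lq = ρ²(1+C_s²)/(2(1−ρ)) = 0.6224·(1+2.749)/(2·0.2111)
= 0.6224·3.7490/0.4222 = 5.52618

Final: 5.52618


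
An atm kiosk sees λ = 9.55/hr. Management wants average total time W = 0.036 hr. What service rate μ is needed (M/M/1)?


W = 1/(μ−λ) ⇒ μ − λ = 1/W = 1/0.036 = 27.7778
μ = λ + 1/W = 9.55 + 27.7778 = 37.3278 per hr

Final: 37.3278 /hr


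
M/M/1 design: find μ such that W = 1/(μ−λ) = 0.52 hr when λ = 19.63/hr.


W = 1/(μ−λ) ⇒ μ − λ = 1/W = 1/0.52 = 1.9231
μ = λ + 1/W = 19.63 + 1.9231 = 21.5531 per hr

Final: 21.5531 /hr


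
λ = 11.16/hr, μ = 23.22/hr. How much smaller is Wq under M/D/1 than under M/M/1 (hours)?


ρ = 11.16/23.22 = 0.4806
Wq(M/M/1) = ρ/(μ−λ) = 0.4806/12.06 = 0.03985 hr
Wq(M/D/1) = ρ/(2(μ−λ)) = 0.01993 hr
Savings = 0.03985 − 0.01993 = 0.01993 hr

Final: 0.01993 hr


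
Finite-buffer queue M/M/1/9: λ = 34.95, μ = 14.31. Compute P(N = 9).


ρ = λ/μ = 34.95/14.31 = 2.4423
P_K = (1−ρ)ρ^K/(1−ρ^(K+1)) = (-1.4423·3092.202428)/(1 − 7552.234443)
= -4460.032014/-7551.234443 = 0.590636

Final: 0.590636


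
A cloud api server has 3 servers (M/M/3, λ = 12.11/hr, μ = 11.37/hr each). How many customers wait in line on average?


a = λ/μ = 1.0651; ρ = a/3 = 0.3550
P₀ = 0.339616
Lq = P₀·a^c·ρ / (c!·(1−ρ)²) = 0.339616·1.20823·0.3550/(6·0.41599)
= 0.05837

Final: 0.05837


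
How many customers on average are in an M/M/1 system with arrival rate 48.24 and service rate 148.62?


ρ = λ/μ = 48.24/148.62 = 0.3246
L = ρ/(1−ρ) = 0.3246/(1 − 0.3246) = 0.3246/0.6754 = 0.4806

Final: 0.4806


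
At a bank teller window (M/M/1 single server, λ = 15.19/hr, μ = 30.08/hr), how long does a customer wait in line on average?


ρ = 15.19/30.08 = 0.5050
Wq = ρ/(μ−λ) = 0.5050/(30.08 − 15.19) = 0.5050/14.89 = 0.03391 hr

Final: 0.03391 hr


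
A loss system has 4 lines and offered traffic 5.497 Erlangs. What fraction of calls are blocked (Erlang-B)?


B(c,a) = (a^c/c!) / Σ_{k=0}^{c} a^k/k!
a^4/4! = 38.044485
Σ terms (k=0..4): 1.00000 + 5.49700 + 15.10850 + 27.68382 + 38.04448 = 87.333806
B = 38.044485/87.333806 = 0.435622

Final: 0.435622


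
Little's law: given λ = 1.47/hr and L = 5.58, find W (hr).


W = L/λ = 5.58/1.47 = 3.7959 hr

Final: 3.7959 hr


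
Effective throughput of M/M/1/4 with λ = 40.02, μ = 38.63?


ρ = 1.0360; P_K = (1−ρ)ρ^4/(1−ρ^5) = 0.214384
λ_eff = λ(1 − P_K) = 40.02·(1 − 0.214384) = 40.02·0.785616 = 31.4404 /hr

Final: 31.4404 /hr


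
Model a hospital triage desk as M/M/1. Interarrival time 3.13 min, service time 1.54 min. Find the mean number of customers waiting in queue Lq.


λ = 60/3.13 = 19.1693 /hr
μ = 60/1.54 = 38.9610 /hr
ρ = λ/μ = 19.1693/38.9610 = 0.4920
Lq = ρ²/(1−ρ) = 0.2421/0.5080 = 0.4765

Final: 0.4765


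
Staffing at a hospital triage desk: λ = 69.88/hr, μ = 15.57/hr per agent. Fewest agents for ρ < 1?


Stability requires cμ > λ ⇔ c > λ/μ.
λ/μ = 69.88/15.57 = 4.4881
Minimum integer c = ⌊4.4881⌋ + 1 = 5
Check: 5·15.57 = 77.85 > 69.88, while 4·15.57 = 62.28 ≤ 69.88

Final: 5 servers


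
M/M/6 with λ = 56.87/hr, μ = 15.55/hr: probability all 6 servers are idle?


a = λ/μ = 56.87/15.55 = 3.6572; ρ = a/c = 0.6095
Σ_{k=0}^{5} a^k/k! (terms k=0..5) = 1.00000 + 3.65723 + 6.68768 + 8.15281 + 7.45418 + 5.45234 = 32.40425
Tail: a^6/(6!(1−ρ)) = 2392.85845/(720·0.3905) = 8.51152
P₀ = 1/(32.40425 + 8.51152) = 1/40.91577 = 0.024440

Final: 0.024440


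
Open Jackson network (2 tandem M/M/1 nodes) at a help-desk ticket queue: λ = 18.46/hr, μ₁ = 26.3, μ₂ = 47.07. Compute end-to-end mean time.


Each node sees arrival rate λ = 18.46/hr (tandem ⇒ throughput preserved).
W₁ = 1/(μ₁−λ) = 1/(26.3−18.46) = 0.12755 hr
W₂ = 1/(μ₂−λ) = 1/(47.07−18.46) = 0.03495 hr
W_total = W₁ + W₂ = 0.12755 + 0.03495 = 0.16250 hr

Final: 0.16250 hr


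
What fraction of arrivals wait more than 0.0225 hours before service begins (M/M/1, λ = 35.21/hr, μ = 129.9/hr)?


ρ = 35.21/129.9 = 0.2711
P(Wq > t) = ρ·e^{−(μ−λ)t} = 0.2711·e^{−2.1305}
= 0.2711·0.118775 = 0.032194

Final: 0.032194


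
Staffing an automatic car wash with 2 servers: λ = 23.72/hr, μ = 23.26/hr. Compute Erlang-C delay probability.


a = λ/μ = 1.0198; ρ = a/2 = 0.5099
P₀ = 0.324601 (from M/M/c formula)
C(c,a) = [a^c/(c!(1−ρ))]·P₀ = [1.03994/(2·0.4901)]·0.324601
= 1.06093·0.324601 = 0.344378

Final: 0.344378


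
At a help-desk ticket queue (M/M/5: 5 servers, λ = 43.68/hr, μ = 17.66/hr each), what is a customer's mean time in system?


a = 2.4734; ρ = 0.4947; P₀ = 0.082372
Lq = P₀·a^c·ρ/(c!(1−ρ)²) = 0.12310
Wq = Lq/λ = 0.12310/43.68 = 0.002818 hr
W = Wq + 1/μ = 0.002818 + 0.05663 = 0.05944 hr

Final: 0.05944 hr


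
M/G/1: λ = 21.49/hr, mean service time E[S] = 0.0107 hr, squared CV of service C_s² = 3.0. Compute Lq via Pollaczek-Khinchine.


ρ = λ·E[S] = 21.49·0.0107 = 0.2299
Lq = ρ²(1+C_s²)/(2(1−ρ)) = 0.05287·(1+3.0)/(2·0.7701)
= 0.05287·4.0000/1.5401 = 0.13732

Final: 0.13732


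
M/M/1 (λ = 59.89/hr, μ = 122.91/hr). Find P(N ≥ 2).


ρ = 59.89/122.91 = 0.4873
P(N ≥ n) = ρ^n = 0.4873^2 = 0.237429

Final: 0.237429


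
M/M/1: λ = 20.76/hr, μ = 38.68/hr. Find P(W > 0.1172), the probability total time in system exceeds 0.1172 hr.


W ~ Exponential(μ−λ) for M/M/1.
μ − λ = 38.68 − 20.76 = 17.9200
P(W > t) = e^{−(μ−λ)t} = e^{−2.1002} = 0.122429

Final: 0.122429


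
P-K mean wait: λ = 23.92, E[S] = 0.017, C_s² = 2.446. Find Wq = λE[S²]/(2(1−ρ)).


ρ = λ·E[S] = 23.92·0.017 = 0.4066
E[S²] = E[S]²(1+C_s²) = 0.017²·(1+2.446) = 0.0009959
Wq = λ·E[S²]/(2(1−ρ)) = 23.92·0.0009959/(2·0.5934) = 0.02007 hr

Final: 0.02007 hr


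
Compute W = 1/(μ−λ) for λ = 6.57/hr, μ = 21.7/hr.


W = 1/(μ−λ) = 1/(21.7 − 6.57) = 1/15.13 = 0.06609 hr

Final: 0.06609 hr


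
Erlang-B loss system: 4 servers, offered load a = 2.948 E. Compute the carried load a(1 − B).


B(4,2.948) = 0.200314 (Erlang-B)
Carried load = a(1 − B) = 2.948·(1 − 0.200314) = 2.948·0.799686 = 2.3575 E

Final: 2.3575 Erlangs


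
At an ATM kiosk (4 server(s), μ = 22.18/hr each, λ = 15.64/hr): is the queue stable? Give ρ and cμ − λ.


Total capacity cμ = 4·22.18 = 88.72/hr
ρ = λ/(cμ) = 15.64/88.72 = 0.1763
Stable ⇔ ρ < 1: YES
Spare capacity = cμ − λ = 88.72 − 15.64 = 73.08/hr

Final: ρ = 0.1763; stable; margin = 73.08/hr


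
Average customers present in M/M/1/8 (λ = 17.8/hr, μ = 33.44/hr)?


ρ = 17.8/33.44 = 0.5323
L = ρ[1 − (K+1)ρ^K + Kρ^(K+1)] / [(1−ρ)(1−ρ^(K+1))]
Numerator: 0.5323·(1 − 9·0.006445 + 8·0.003431) = 0.516030
Denominator: (0.4677)·(0.996569) = 0.466099
L = 0.516030/0.466099 = 1.1071

Final: 1.1071


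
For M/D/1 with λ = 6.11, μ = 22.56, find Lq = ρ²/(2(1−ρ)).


ρ = 6.11/22.56 = 0.2708
M/D/1: Lq = ρ²/(2(1−ρ)) = 0.07335/(2·0.7292) = 0.05030

Final: 0.05030


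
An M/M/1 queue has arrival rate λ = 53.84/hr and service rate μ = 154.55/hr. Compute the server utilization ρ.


ρ = λ/μ = 53.84/154.55 = 0.3484

Final: 0.3484


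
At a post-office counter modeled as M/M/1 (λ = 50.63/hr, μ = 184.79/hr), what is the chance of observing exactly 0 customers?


ρ = 50.63/184.79 = 0.2740
P_n = (1−ρ)·ρ^n = (1 − 0.2740)·0.2740^0 = 0.7260·1.000000 = 0.726013

Final: 0.726013


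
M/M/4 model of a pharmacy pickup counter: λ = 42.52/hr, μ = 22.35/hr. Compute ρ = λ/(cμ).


ρ = λ/(cμ) = 42.52/(4·22.35) = 42.52/89.40 = 0.4756

Final: 0.4756


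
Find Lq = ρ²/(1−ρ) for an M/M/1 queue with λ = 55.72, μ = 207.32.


ρ = 55.72/207.32 = 0.2688
Lq = ρ²/(1−ρ) = 0.07223/0.7312 = 0.09878

Final: 0.09878


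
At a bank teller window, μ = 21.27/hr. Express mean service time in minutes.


Mean service time = 1/μ = 1/21.27 hour = 0.04701 hour
In minutes: 0.04701 × 60 = 2.8209 min

Final: 2.8209 min


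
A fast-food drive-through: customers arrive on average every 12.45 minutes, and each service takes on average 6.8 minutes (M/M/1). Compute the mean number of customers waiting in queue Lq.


λ = 60/12.45 = 4.8193 /hr
μ = 60/6.8 = 8.8235 /hr
ρ = λ/μ = 4.8193/8.8235 = 0.5462
Lq = ρ²/(1−ρ) = 0.2983/0.4538 = 0.6574

Final: 0.6574


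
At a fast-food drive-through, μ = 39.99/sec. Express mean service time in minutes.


Mean service time = 1/μ = 1/39.99 second = 0.02501 second
In minutes: 0.02501 × 0.0166667 = 0.0004168 min

Final: 0.0004168 min


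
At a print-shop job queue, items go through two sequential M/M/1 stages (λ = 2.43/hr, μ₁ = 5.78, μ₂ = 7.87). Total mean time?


Each node sees arrival rate λ = 2.43/hr (tandem ⇒ throughput preserved).
W₁ = 1/(μ₁−λ) = 1/(5.78−2.43) = 0.29851 hr
W₂ = 1/(μ₂−λ) = 1/(7.87−2.43) = 0.18382 hr
W_total = W₁ + W₂ = 0.29851 + 0.18382 = 0.48233 hr

Final: 0.48233 hr
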